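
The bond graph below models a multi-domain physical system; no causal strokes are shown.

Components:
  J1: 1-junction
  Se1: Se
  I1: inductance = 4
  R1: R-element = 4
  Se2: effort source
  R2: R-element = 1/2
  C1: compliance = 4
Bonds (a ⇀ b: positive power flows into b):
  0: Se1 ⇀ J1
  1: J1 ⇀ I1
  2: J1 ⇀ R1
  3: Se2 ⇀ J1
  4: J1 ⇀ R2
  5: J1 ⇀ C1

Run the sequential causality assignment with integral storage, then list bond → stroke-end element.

b0 →J1
b1 →I1
b2 →J1
b3 →J1
b4 →J1
b5 →J1

β0 →J1  (Se1 (Se) sets effort on bond)
β3 →J1  (source Se2 imposes e)
β1 →I1  (prefer integral on I1)
β2 →J1  (J1: bond 1 brought flow, rest push out)
β4 →J1  (J1 flow already set via bond 1)
β5 →J1  (common-f at J1 fixed by 1)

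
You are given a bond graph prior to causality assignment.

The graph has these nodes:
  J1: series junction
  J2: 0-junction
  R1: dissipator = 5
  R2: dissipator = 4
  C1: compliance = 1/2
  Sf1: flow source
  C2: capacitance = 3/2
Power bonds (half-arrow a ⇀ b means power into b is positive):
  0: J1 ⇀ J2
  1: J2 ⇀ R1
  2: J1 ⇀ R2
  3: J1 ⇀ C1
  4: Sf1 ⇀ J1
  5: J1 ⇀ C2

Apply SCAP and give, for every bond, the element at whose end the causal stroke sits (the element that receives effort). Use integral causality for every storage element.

b4 |Sf1  (Sf1: flow source, stroke at near end)
b0 |J1  (1-jn J1 has f-setter on 4)
b2 |J1  (J1: bond 4 brought flow, rest push out)
b3 |J1  (J1: bond 4 brought flow, rest push out)
b5 |J1  (common-f at J1 fixed by 4)
b1 |J2  (closing 0-jn rule on J2)

bond 0 →J1
bond 1 →J2
bond 2 →J1
bond 3 →J1
bond 4 →Sf1
bond 5 →J1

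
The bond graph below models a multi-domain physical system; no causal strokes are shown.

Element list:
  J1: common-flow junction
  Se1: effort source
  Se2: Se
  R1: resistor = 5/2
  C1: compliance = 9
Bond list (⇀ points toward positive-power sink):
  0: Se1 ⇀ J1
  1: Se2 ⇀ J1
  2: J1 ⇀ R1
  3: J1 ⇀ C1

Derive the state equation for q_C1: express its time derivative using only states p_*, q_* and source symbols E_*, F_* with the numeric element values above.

#0 stroke→J1  (Se1 (Se) sets effort on bond)
#1 stroke→J1  (Se2 (Se) sets effort on bond)
#3 stroke→J1  (C1 outputs effort q/C1)
#2 stroke→R1  (J1: last free bond brings flow in)

dq_C1/dt = 2*E_Se1/5 + 2*E_Se2/5 - 2*q_C1/45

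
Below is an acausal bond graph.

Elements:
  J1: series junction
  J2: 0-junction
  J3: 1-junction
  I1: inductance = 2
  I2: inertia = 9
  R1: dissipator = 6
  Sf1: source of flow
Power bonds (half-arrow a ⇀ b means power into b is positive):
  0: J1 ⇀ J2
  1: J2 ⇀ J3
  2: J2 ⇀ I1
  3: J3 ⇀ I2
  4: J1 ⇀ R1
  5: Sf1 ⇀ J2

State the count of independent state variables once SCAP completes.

2  (I1, I2 all integral)

bond 5 |Sf1  (source Sf1 imposes f)
bond 2 |I1  (prefer integral on I1)
bond 3 |I2  (I2 outputs flow p/I2)
bond 1 |J3  (1-jn J3 has f-setter on 3)
bond 0 |J2  (closing 0-jn rule on J2)
bond 4 |J1  (1-jn J1 has f-setter on 0)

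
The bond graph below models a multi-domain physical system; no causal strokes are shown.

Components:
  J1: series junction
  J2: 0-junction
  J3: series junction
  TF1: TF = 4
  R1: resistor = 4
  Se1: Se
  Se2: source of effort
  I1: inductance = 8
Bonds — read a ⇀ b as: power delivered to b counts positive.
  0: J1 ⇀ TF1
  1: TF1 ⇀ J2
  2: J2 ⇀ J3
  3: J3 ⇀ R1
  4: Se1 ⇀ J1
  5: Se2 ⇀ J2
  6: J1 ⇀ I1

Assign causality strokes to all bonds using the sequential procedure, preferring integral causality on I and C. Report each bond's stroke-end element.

bond 4 →J1  (Se1 (Se) sets effort on bond)
bond 5 →J2  (Se2: effort source, stroke at far end)
bond 1 →TF1  (J2 effort already set via bond 5)
bond 2 →J3  (J2 effort already set via bond 5)
bond 3 →R1  (J3: last free bond brings flow in)
bond 0 →J1  (through TF1, causality passes straight; one stroke at TF1)
bond 6 →I1  (closing 1-jn rule on J1)

β0 stroke→J1
β1 stroke→TF1
β2 stroke→J3
β3 stroke→R1
β4 stroke→J1
β5 stroke→J2
β6 stroke→I1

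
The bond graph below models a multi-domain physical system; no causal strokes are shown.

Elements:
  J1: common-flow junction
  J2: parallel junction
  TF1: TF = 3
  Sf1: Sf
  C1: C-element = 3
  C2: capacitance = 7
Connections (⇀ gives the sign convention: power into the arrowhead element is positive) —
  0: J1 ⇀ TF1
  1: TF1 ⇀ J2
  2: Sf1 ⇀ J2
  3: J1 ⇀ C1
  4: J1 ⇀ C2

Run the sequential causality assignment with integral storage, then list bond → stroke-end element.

bond 2 |Sf1  (Sf1: flow source, stroke at near end)
bond 1 |J2  (only one effort-in slot at J2)
bond 0 |TF1  (through TF1, causality passes straight; one stroke at TF1)
bond 3 |J1  (J1 flow already set via bond 0)
bond 4 |J1  (J1: bond 0 brought flow, rest push out)

b0 →TF1
b1 →J2
b2 →Sf1
b3 →J1
b4 →J1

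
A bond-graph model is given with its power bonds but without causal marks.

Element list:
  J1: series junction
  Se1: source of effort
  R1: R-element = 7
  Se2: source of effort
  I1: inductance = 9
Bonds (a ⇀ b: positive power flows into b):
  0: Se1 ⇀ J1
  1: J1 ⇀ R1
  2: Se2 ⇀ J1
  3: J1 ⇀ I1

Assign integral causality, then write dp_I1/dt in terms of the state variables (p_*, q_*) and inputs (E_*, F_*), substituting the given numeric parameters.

β0 stroke at J1  (Se1 fixes effort; stroke away)
β2 stroke at J1  (Se2 fixes effort; stroke away)
β3 stroke at I1  (I1 outputs flow p/I1)
β1 stroke at J1  (1-jn J1 has f-setter on 3)

dp_I1/dt = E_Se1 + E_Se2 - 7*p_I1/9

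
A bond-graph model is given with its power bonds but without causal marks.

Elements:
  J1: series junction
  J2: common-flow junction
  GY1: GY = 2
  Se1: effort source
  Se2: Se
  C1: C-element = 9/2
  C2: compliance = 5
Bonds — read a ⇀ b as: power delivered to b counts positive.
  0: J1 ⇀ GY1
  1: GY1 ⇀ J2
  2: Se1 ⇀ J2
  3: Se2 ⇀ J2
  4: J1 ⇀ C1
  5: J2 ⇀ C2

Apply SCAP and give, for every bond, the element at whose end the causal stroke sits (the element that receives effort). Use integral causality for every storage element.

#0 →GY1
#1 →GY1
#2 →J2
#3 →J2
#4 →J1
#5 →J2

bond 2 →J2  (Se1: effort source, stroke at far end)
bond 3 →J2  (Se2: effort source, stroke at far end)
bond 4 →J1  (prefer integral on C1)
bond 0 →GY1  (only one flow-in slot at J1)
bond 1 →GY1  (through GY1, causality inverts; strokes same side of GY1)
bond 5 →J2  (1-jn J2 has f-setter on 1)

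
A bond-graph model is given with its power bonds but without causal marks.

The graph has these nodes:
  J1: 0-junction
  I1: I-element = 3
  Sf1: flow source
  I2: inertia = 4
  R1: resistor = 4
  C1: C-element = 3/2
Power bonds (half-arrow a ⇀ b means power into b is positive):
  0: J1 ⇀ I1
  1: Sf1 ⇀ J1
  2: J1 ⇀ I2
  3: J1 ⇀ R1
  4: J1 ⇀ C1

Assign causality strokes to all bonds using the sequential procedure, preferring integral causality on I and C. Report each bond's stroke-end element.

bond 1 |Sf1  (Sf1: flow source, stroke at near end)
bond 0 |I1  (prefer integral on I1)
bond 2 |I2  (I2 outputs flow p/I2)
bond 4 |J1  (C1 integral (e out))
bond 3 |R1  (J1: bond 4 brought effort, rest push out)

b0 stroke→I1
b1 stroke→Sf1
b2 stroke→I2
b3 stroke→R1
b4 stroke→J1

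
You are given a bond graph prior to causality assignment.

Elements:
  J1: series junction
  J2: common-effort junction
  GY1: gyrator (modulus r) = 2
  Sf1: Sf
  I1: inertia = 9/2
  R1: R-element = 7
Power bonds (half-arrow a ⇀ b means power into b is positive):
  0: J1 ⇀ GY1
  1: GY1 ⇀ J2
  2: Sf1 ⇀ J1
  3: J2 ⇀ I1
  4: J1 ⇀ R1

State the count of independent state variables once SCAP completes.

1  (I1 all integral)

β2 |Sf1  (Sf1: flow source, stroke at near end)
β0 |J1  (1-jn J1 has f-setter on 2)
β4 |J1  (J1: bond 2 brought flow, rest push out)
β1 |J2  (GY1 both-in/both-out from 0)
β3 |I1  (common-e at J2 fixed by 1)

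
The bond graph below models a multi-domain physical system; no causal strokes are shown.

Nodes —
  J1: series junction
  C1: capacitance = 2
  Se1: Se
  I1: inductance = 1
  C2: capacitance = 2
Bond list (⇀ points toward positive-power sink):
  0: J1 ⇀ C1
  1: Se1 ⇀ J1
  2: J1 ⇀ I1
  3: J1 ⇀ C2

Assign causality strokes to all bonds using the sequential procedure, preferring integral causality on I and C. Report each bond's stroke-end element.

β1 |J1  (Se1 fixes effort; stroke away)
β0 |J1  (C1: C, integral causality)
β2 |I1  (I1 outputs flow p/I1)
β3 |J1  (J1 flow already set via bond 2)

b0 |J1
b1 |J1
b2 |I1
b3 |J1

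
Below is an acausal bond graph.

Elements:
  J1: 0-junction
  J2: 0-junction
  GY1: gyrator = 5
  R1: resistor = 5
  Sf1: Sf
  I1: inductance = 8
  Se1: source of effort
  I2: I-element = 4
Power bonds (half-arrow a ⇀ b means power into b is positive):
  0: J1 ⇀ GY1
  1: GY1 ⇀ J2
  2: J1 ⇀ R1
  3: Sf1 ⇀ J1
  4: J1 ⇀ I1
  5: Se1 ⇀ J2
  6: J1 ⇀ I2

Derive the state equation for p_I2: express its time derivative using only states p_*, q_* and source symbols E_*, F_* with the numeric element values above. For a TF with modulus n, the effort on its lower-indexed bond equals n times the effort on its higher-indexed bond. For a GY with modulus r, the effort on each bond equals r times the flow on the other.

dp_I2/dt = -E_Se1 + 5*F_Sf1 - 5*p_I1/8 - 5*p_I2/4

bond 3 stroke at Sf1  (Sf1 (Sf) sets flow on bond)
bond 5 stroke at J2  (Se1: effort source, stroke at far end)
bond 1 stroke at GY1  (0-jn J2 has e-setter on 5)
bond 0 stroke at GY1  (GY1: gyrator matches bond 1)
bond 4 stroke at I1  (I1 integral (f out))
bond 6 stroke at I2  (I2 integral (f out))
bond 2 stroke at J1  (J1: last free bond brings effort in)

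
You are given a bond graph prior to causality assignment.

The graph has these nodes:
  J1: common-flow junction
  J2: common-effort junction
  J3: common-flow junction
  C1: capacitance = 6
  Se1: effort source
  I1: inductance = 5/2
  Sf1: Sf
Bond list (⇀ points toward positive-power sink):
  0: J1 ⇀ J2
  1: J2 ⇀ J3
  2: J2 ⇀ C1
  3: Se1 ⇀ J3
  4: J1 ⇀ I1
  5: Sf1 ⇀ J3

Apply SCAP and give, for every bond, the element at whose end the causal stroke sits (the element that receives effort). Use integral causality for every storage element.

bond 3 stroke at J3  (Se1: effort source, stroke at far end)
bond 5 stroke at Sf1  (Sf1 fixes flow; stroke at Sf1)
bond 1 stroke at J3  (common-f at J3 fixed by 5)
bond 2 stroke at J2  (C1 outputs effort q/C1)
bond 0 stroke at J1  (0-jn J2 has e-setter on 2)
bond 4 stroke at I1  (closing 1-jn rule on J1)

β0 →J1
β1 →J3
β2 →J2
β3 →J3
β4 →I1
β5 →Sf1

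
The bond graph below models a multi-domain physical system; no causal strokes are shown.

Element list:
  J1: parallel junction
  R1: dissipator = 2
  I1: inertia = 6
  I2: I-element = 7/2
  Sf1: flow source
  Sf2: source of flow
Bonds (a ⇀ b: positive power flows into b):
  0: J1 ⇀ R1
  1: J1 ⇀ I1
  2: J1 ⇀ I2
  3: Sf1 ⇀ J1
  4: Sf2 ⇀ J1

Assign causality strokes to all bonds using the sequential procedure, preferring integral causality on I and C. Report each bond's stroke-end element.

bond 3 →Sf1  (Sf1 (Sf) sets flow on bond)
bond 4 →Sf2  (Sf2: flow source, stroke at near end)
bond 1 →I1  (I1 outputs flow p/I1)
bond 2 →I2  (prefer integral on I2)
bond 0 →J1  (J1: last free bond brings effort in)

β0 stroke→J1
β1 stroke→I1
β2 stroke→I2
β3 stroke→Sf1
β4 stroke→Sf2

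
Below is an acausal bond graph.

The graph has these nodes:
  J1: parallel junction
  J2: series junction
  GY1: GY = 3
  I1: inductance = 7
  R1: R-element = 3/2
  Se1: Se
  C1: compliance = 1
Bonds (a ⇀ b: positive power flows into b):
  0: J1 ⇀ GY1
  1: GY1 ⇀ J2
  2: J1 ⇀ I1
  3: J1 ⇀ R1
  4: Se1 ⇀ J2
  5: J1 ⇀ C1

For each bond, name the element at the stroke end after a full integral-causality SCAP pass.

b4 |J2  (source Se1 imposes e)
b1 |GY1  (J2: last free bond brings flow in)
b0 |GY1  (through GY1, causality inverts; strokes same side of GY1)
b2 |I1  (prefer integral on I1)
b5 |J1  (C1 outputs effort q/C1)
b3 |R1  (J1 effort already set via bond 5)

#0 →GY1
#1 →GY1
#2 →I1
#3 →R1
#4 →J2
#5 →J1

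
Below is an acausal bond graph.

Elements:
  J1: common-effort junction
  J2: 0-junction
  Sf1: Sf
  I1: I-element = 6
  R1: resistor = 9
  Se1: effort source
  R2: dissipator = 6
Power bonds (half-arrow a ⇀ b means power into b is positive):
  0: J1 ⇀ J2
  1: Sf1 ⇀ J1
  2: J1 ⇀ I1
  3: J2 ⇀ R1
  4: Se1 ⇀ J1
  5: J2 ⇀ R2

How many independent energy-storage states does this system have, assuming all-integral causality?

1  (I1 all integral)

#1 →Sf1  (Sf1 (Sf) sets flow on bond)
#4 →J1  (source Se1 imposes e)
#0 →J2  (0-jn J1 has e-setter on 4)
#2 →I1  (0-jn J1 has e-setter on 4)
#3 →R1  (J2: bond 0 brought effort, rest push out)
#5 →R2  (J2 effort already set via bond 0)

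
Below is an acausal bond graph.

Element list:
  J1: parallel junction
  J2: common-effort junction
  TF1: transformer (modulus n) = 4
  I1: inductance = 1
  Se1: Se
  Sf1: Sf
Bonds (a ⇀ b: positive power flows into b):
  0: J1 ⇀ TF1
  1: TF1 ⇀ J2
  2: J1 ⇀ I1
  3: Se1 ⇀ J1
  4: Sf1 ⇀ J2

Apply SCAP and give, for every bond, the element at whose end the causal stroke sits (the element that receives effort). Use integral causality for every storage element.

bond 0 stroke→TF1
bond 1 stroke→J2
bond 2 stroke→I1
bond 3 stroke→J1
bond 4 stroke→Sf1

#3 →J1  (Se1 (Se) sets effort on bond)
#4 →Sf1  (Sf1: flow source, stroke at near end)
#0 →TF1  (0-jn J1 has e-setter on 3)
#2 →I1  (J1 effort already set via bond 3)
#1 →J2  (closing 0-jn rule on J2)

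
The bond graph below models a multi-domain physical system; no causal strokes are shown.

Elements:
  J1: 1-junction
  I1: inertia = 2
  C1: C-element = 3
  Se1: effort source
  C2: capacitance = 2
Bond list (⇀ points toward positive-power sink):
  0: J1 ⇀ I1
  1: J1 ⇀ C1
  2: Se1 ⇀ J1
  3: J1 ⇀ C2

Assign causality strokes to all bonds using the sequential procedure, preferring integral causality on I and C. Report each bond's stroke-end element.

b2 stroke at J1  (Se1: effort source, stroke at far end)
b0 stroke at I1  (I1: I, integral causality)
b1 stroke at J1  (J1: bond 0 brought flow, rest push out)
b3 stroke at J1  (J1 flow already set via bond 0)

β0 stroke→I1
β1 stroke→J1
β2 stroke→J1
β3 stroke→J1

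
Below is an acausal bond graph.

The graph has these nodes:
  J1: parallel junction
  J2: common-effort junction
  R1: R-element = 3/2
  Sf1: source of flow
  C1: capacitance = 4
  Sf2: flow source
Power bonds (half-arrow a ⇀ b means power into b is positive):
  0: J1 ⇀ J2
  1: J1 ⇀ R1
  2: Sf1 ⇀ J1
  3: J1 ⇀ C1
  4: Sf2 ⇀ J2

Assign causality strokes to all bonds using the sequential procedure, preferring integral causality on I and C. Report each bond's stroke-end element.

b2 →Sf1  (Sf1: flow source, stroke at near end)
b4 →Sf2  (Sf2: flow source, stroke at near end)
b0 →J2  (J2: last free bond brings effort in)
b3 →J1  (C1: C, integral causality)
b1 →R1  (0-jn J1 has e-setter on 3)

bond 0 stroke→J2
bond 1 stroke→R1
bond 2 stroke→Sf1
bond 3 stroke→J1
bond 4 stroke→Sf2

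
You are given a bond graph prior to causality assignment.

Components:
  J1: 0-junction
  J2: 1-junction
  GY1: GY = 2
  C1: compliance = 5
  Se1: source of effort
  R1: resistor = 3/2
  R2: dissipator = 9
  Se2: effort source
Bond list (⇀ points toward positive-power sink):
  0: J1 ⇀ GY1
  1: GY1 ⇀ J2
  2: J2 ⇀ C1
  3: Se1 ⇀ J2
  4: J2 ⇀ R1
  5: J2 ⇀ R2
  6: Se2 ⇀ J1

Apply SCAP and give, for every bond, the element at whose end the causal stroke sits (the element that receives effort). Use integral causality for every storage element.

b0 |GY1
b1 |GY1
b2 |J2
b3 |J2
b4 |J2
b5 |J2
b6 |J1

bond 3 stroke at J2  (source Se1 imposes e)
bond 6 stroke at J1  (Se2: effort source, stroke at far end)
bond 0 stroke at GY1  (J1: bond 6 brought effort, rest push out)
bond 1 stroke at GY1  (through GY1, causality inverts; strokes same side of GY1)
bond 2 stroke at J2  (J2: bond 1 brought flow, rest push out)
bond 4 stroke at J2  (common-f at J2 fixed by 1)
bond 5 stroke at J2  (J2 flow already set via bond 1)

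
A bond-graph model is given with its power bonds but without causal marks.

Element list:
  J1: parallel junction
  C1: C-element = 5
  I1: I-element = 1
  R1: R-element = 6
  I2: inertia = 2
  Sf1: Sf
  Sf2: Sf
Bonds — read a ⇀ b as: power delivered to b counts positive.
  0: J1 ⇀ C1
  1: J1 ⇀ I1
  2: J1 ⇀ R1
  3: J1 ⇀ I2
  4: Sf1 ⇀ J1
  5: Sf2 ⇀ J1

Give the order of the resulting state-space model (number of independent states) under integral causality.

β4 stroke→Sf1  (Sf1 (Sf) sets flow on bond)
β5 stroke→Sf2  (Sf2 fixes flow; stroke at Sf2)
β0 stroke→J1  (prefer integral on C1)
β1 stroke→I1  (J1: bond 0 brought effort, rest push out)
β2 stroke→R1  (0-jn J1 has e-setter on 0)
β3 stroke→I2  (J1 effort already set via bond 0)

3  (C1, I1, I2 all integral)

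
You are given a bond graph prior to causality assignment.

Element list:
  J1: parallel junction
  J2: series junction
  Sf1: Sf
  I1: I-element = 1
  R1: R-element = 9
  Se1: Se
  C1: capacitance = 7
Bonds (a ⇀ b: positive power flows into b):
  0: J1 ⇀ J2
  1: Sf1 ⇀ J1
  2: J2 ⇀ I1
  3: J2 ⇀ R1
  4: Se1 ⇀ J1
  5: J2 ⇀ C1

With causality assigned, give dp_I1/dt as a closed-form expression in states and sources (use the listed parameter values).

dp_I1/dt = E_Se1 - 9*p_I1 - q_C1/7

b1 →Sf1  (Sf1 (Sf) sets flow on bond)
b4 →J1  (Se1: effort source, stroke at far end)
b0 →J2  (J1 effort already set via bond 4)
b2 →I1  (I1: I, integral causality)
b3 →J2  (1-jn J2 has f-setter on 2)
b5 →J2  (common-f at J2 fixed by 2)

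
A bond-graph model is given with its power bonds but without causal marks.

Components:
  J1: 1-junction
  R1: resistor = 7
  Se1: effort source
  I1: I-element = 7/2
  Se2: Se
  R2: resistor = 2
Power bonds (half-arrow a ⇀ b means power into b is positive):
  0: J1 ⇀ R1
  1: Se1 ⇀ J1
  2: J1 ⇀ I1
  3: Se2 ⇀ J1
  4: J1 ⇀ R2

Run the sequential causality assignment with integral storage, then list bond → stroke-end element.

β1 stroke at J1  (Se1 (Se) sets effort on bond)
β3 stroke at J1  (Se2 (Se) sets effort on bond)
β2 stroke at I1  (prefer integral on I1)
β0 stroke at J1  (J1: bond 2 brought flow, rest push out)
β4 stroke at J1  (J1: bond 2 brought flow, rest push out)

β0 stroke at J1
β1 stroke at J1
β2 stroke at I1
β3 stroke at J1
β4 stroke at J1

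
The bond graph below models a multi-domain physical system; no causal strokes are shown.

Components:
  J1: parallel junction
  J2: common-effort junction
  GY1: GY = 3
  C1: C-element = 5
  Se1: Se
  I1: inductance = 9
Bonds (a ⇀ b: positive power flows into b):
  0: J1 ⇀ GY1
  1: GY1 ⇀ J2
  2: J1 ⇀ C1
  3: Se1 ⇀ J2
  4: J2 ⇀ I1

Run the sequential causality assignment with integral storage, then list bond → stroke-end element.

b0 →GY1
b1 →GY1
b2 →J1
b3 →J2
b4 →I1

β3 stroke at J2  (Se1 (Se) sets effort on bond)
β1 stroke at GY1  (J2 effort already set via bond 3)
β4 stroke at I1  (J2 effort already set via bond 3)
β0 stroke at GY1  (GY1 both-in/both-out from 1)
β2 stroke at J1  (J1 needs exactly one e-in)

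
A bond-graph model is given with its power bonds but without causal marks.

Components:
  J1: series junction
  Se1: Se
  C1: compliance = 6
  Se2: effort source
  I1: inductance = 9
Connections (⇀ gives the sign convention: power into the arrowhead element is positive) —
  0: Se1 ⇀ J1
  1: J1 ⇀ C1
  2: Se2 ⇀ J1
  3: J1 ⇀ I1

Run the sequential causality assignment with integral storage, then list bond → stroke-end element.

b0 stroke→J1  (Se1: effort source, stroke at far end)
b2 stroke→J1  (Se2 fixes effort; stroke away)
b1 stroke→J1  (prefer integral on C1)
b3 stroke→I1  (only one flow-in slot at J1)

b0 →J1
b1 →J1
b2 →J1
b3 →I1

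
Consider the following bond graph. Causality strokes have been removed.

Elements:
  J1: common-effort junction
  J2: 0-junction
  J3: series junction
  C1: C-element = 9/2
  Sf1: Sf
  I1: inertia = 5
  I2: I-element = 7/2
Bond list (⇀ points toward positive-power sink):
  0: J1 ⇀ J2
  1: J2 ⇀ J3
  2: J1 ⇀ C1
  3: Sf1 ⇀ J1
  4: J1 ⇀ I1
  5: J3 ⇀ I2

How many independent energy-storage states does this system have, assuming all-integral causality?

#3 →Sf1  (Sf1: flow source, stroke at near end)
#2 →J1  (prefer integral on C1)
#0 →J2  (J1 effort already set via bond 2)
#4 →I1  (common-e at J1 fixed by 2)
#1 →J3  (J2 effort already set via bond 0)
#5 →I2  (only one flow-in slot at J3)

3  (C1, I1, I2 all integral)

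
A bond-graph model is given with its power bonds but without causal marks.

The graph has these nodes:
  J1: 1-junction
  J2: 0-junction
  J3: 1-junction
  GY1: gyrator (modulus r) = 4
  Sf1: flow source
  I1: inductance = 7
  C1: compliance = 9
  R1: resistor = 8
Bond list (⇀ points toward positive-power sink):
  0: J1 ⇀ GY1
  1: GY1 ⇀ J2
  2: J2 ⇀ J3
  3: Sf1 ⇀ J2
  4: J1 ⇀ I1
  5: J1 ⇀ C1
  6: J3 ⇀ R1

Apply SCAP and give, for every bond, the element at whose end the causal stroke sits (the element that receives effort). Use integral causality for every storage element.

β0 stroke at J1
β1 stroke at J2
β2 stroke at J3
β3 stroke at Sf1
β4 stroke at I1
β5 stroke at J1
β6 stroke at R1

b3 stroke at Sf1  (Sf1 (Sf) sets flow on bond)
b4 stroke at I1  (I1: I, integral causality)
b0 stroke at J1  (J1 flow already set via bond 4)
b5 stroke at J1  (1-jn J1 has f-setter on 4)
b1 stroke at J2  (GY GY1: same side as bond 0)
b2 stroke at J3  (0-jn J2 has e-setter on 1)
b6 stroke at R1  (closing 1-jn rule on J3)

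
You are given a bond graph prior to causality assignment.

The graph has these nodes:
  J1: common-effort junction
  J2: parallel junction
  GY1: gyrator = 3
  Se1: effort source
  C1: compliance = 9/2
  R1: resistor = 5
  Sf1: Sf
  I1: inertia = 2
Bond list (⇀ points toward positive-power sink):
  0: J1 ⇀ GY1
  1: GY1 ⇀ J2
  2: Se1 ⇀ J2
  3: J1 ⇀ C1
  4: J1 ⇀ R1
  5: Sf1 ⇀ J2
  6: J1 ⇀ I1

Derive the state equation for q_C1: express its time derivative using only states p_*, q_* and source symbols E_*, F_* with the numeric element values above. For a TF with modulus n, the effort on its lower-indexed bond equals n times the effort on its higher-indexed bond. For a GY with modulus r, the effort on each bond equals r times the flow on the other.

bond 2 |J2  (Se1 fixes effort; stroke away)
bond 5 |Sf1  (Sf1: flow source, stroke at near end)
bond 1 |GY1  (J2 effort already set via bond 2)
bond 0 |GY1  (GY1: gyrator matches bond 1)
bond 3 |J1  (C1: C, integral causality)
bond 4 |R1  (J1 effort already set via bond 3)
bond 6 |I1  (0-jn J1 has e-setter on 3)

dq_C1/dt = -E_Se1/3 - p_I1/2 - 2*q_C1/45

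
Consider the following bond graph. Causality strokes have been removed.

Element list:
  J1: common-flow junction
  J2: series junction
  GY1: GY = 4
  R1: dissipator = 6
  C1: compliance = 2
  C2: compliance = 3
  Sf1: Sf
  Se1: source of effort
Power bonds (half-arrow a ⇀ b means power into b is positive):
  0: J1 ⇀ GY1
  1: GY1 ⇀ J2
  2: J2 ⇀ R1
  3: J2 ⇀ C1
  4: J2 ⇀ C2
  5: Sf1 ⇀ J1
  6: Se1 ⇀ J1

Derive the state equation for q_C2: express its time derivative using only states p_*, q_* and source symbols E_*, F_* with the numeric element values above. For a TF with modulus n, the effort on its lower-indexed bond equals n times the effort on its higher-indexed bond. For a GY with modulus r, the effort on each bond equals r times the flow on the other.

b5 stroke at Sf1  (Sf1: flow source, stroke at near end)
b6 stroke at J1  (Se1 fixes effort; stroke away)
b0 stroke at J1  (J1: bond 5 brought flow, rest push out)
b1 stroke at J2  (GY1: gyrator matches bond 0)
b3 stroke at J2  (C1 outputs effort q/C1)
b4 stroke at J2  (C2 integral (e out))
b2 stroke at R1  (only one flow-in slot at J2)

dq_C2/dt = 2*F_Sf1/3 - q_C1/12 - q_C2/18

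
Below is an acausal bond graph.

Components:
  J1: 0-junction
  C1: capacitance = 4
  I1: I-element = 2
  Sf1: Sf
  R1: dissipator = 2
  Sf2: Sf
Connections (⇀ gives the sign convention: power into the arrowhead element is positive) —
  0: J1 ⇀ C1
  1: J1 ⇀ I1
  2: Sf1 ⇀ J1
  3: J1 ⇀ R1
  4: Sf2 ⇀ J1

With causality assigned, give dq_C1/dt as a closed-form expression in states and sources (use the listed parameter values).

#2 stroke at Sf1  (Sf1: flow source, stroke at near end)
#4 stroke at Sf2  (source Sf2 imposes f)
#0 stroke at J1  (prefer integral on C1)
#1 stroke at I1  (J1 effort already set via bond 0)
#3 stroke at R1  (0-jn J1 has e-setter on 0)

dq_C1/dt = F_Sf1 + F_Sf2 - p_I1/2 - q_C1/8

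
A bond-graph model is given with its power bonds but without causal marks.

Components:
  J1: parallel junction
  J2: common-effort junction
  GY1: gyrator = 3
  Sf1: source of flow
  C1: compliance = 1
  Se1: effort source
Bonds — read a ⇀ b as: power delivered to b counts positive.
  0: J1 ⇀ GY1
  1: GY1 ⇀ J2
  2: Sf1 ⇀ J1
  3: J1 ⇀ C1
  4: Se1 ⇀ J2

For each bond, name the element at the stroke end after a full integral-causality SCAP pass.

#2 →Sf1  (source Sf1 imposes f)
#4 →J2  (Se1 (Se) sets effort on bond)
#1 →GY1  (0-jn J2 has e-setter on 4)
#0 →GY1  (GY GY1: same side as bond 1)
#3 →J1  (only one effort-in slot at J1)

#0 →GY1
#1 →GY1
#2 →Sf1
#3 →J1
#4 →J2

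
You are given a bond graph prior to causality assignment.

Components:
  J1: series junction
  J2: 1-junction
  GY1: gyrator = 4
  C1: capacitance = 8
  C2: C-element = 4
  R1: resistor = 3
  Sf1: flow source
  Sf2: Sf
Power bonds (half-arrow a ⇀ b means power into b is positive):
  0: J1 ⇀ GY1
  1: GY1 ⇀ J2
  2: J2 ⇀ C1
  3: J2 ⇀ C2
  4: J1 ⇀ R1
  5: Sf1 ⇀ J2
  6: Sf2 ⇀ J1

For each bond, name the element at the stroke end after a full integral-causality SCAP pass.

b5 →Sf1  (Sf1 fixes flow; stroke at Sf1)
b6 →Sf2  (Sf2 (Sf) sets flow on bond)
b0 →J1  (1-jn J1 has f-setter on 6)
b4 →J1  (common-f at J1 fixed by 6)
b1 →J2  (J2: bond 5 brought flow, rest push out)
b2 →J2  (1-jn J2 has f-setter on 5)
b3 →J2  (J2: bond 5 brought flow, rest push out)

bond 0 |J1
bond 1 |J2
bond 2 |J2
bond 3 |J2
bond 4 |J1
bond 5 |Sf1
bond 6 |Sf2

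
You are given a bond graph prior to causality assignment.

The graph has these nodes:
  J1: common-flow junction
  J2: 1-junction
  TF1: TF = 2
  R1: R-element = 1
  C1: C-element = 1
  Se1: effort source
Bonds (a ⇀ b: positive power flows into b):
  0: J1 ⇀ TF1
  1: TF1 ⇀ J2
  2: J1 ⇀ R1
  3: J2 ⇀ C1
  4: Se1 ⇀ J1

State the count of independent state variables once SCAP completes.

1  (C1 all integral)

bond 4 stroke at J1  (Se1 (Se) sets effort on bond)
bond 3 stroke at J2  (C1 outputs effort q/C1)
bond 1 stroke at TF1  (J2: last free bond brings flow in)
bond 0 stroke at J1  (TF1: transformer flips bond 1)
bond 2 stroke at R1  (J1: last free bond brings flow in)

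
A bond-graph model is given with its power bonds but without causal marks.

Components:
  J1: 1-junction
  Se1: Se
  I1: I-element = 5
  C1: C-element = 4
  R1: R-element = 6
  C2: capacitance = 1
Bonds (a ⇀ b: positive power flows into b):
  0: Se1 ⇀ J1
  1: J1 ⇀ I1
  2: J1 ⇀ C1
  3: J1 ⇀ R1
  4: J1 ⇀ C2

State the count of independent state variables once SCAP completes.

#0 stroke→J1  (source Se1 imposes e)
#1 stroke→I1  (I1: I, integral causality)
#2 stroke→J1  (1-jn J1 has f-setter on 1)
#3 stroke→J1  (1-jn J1 has f-setter on 1)
#4 stroke→J1  (common-f at J1 fixed by 1)

3  (C1, C2, I1 all integral)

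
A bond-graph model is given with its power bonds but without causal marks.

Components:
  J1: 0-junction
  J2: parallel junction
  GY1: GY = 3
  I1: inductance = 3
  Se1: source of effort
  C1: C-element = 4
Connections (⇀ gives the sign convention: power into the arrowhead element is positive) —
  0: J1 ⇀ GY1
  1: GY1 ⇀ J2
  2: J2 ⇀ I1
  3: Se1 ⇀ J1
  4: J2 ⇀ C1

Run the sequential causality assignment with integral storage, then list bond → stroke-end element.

bond 0 stroke at GY1
bond 1 stroke at GY1
bond 2 stroke at I1
bond 3 stroke at J1
bond 4 stroke at J2

#3 |J1  (Se1: effort source, stroke at far end)
#0 |GY1  (0-jn J1 has e-setter on 3)
#1 |GY1  (GY1 both-in/both-out from 0)
#2 |I1  (prefer integral on I1)
#4 |J2  (J2: last free bond brings effort in)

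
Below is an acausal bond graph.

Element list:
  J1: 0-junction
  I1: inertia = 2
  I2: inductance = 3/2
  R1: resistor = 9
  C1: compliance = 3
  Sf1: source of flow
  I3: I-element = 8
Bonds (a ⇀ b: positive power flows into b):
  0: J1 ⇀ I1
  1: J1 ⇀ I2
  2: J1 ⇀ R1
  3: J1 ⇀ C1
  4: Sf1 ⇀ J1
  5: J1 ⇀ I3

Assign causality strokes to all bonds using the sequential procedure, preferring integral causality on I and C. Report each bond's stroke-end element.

#0 stroke→I1
#1 stroke→I2
#2 stroke→R1
#3 stroke→J1
#4 stroke→Sf1
#5 stroke→I3

#4 stroke→Sf1  (Sf1 (Sf) sets flow on bond)
#0 stroke→I1  (I1 outputs flow p/I1)
#1 stroke→I2  (I2: I, integral causality)
#3 stroke→J1  (C1: C, integral causality)
#2 stroke→R1  (0-jn J1 has e-setter on 3)
#5 stroke→I3  (J1: bond 3 brought effort, rest push out)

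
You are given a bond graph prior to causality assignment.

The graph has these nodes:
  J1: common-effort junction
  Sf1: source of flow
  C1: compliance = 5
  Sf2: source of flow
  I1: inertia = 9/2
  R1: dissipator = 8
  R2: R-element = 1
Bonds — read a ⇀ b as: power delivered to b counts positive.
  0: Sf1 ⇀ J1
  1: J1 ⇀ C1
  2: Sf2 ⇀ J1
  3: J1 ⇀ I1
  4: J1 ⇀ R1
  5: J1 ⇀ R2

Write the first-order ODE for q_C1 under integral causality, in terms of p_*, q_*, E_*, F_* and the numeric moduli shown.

dq_C1/dt = F_Sf1 + F_Sf2 - 2*p_I1/9 - 9*q_C1/40

bond 0 |Sf1  (Sf1 (Sf) sets flow on bond)
bond 2 |Sf2  (Sf2: flow source, stroke at near end)
bond 1 |J1  (C1 integral (e out))
bond 3 |I1  (J1 effort already set via bond 1)
bond 4 |R1  (J1: bond 1 brought effort, rest push out)
bond 5 |R2  (J1 effort already set via bond 1)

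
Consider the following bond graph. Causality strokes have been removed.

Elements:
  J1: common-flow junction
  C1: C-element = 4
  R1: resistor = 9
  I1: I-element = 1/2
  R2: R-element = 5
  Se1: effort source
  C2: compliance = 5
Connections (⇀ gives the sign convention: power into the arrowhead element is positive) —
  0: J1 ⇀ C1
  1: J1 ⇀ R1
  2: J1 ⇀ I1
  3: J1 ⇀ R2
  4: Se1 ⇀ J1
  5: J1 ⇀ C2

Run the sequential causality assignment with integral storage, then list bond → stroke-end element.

#4 →J1  (Se1: effort source, stroke at far end)
#0 →J1  (C1 outputs effort q/C1)
#2 →I1  (I1 outputs flow p/I1)
#1 →J1  (J1 flow already set via bond 2)
#3 →J1  (common-f at J1 fixed by 2)
#5 →J1  (1-jn J1 has f-setter on 2)

b0 →J1
b1 →J1
b2 →I1
b3 →J1
b4 →J1
b5 →J1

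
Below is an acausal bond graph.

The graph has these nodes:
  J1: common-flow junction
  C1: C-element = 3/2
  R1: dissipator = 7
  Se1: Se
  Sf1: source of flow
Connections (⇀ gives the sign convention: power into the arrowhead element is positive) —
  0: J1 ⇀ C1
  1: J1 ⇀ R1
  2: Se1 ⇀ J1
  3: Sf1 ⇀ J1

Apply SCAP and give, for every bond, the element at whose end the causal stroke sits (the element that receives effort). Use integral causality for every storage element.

b2 |J1  (Se1 fixes effort; stroke away)
b3 |Sf1  (Sf1 fixes flow; stroke at Sf1)
b0 |J1  (1-jn J1 has f-setter on 3)
b1 |J1  (common-f at J1 fixed by 3)

bond 0 stroke at J1
bond 1 stroke at J1
bond 2 stroke at J1
bond 3 stroke at Sf1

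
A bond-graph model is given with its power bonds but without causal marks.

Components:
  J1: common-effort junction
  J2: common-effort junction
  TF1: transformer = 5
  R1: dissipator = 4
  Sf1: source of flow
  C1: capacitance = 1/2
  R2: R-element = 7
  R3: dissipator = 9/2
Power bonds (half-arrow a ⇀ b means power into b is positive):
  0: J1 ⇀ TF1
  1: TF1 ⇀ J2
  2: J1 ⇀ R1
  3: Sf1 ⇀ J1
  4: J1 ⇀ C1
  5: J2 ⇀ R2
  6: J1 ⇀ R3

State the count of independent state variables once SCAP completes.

β3 stroke at Sf1  (Sf1: flow source, stroke at near end)
β4 stroke at J1  (C1: C, integral causality)
β0 stroke at TF1  (J1 effort already set via bond 4)
β2 stroke at R1  (0-jn J1 has e-setter on 4)
β6 stroke at R3  (J1 effort already set via bond 4)
β1 stroke at J2  (through TF1, causality passes straight; one stroke at TF1)
β5 stroke at R2  (0-jn J2 has e-setter on 1)

1  (C1 all integral)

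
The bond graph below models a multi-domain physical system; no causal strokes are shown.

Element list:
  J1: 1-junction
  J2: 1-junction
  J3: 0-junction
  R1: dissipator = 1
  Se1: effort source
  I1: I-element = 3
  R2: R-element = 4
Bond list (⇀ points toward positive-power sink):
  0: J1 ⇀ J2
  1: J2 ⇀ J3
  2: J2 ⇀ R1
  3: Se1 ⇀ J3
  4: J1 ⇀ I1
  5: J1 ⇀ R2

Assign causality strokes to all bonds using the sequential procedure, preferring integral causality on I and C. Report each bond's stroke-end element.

#0 stroke→J1
#1 stroke→J2
#2 stroke→J2
#3 stroke→J3
#4 stroke→I1
#5 stroke→J1

bond 3 |J3  (Se1: effort source, stroke at far end)
bond 1 |J2  (J3 effort already set via bond 3)
bond 4 |I1  (I1 outputs flow p/I1)
bond 0 |J1  (J1: bond 4 brought flow, rest push out)
bond 5 |J1  (J1: bond 4 brought flow, rest push out)
bond 2 |J2  (common-f at J2 fixed by 0)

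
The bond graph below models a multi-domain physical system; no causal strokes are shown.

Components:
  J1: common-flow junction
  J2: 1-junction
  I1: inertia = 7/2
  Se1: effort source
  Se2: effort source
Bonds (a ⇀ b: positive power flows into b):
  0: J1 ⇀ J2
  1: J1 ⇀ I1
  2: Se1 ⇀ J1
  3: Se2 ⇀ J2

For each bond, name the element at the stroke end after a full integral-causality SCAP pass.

b0 stroke→J1
b1 stroke→I1
b2 stroke→J1
b3 stroke→J2

#2 stroke→J1  (Se1 fixes effort; stroke away)
#3 stroke→J2  (source Se2 imposes e)
#0 stroke→J1  (only one flow-in slot at J2)
#1 stroke→I1  (closing 1-jn rule on J1)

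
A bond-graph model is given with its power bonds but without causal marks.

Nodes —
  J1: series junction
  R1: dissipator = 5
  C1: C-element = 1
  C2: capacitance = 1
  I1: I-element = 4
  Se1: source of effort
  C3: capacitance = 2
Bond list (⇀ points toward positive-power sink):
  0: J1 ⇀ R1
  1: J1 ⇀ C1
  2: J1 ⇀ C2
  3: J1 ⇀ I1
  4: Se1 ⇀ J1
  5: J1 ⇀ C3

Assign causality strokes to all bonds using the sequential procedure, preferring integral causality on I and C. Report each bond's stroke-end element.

b0 stroke at J1
b1 stroke at J1
b2 stroke at J1
b3 stroke at I1
b4 stroke at J1
b5 stroke at J1

β4 |J1  (Se1 (Se) sets effort on bond)
β1 |J1  (C1 integral (e out))
β2 |J1  (prefer integral on C2)
β3 |I1  (I1 outputs flow p/I1)
β0 |J1  (1-jn J1 has f-setter on 3)
β5 |J1  (common-f at J1 fixed by 3)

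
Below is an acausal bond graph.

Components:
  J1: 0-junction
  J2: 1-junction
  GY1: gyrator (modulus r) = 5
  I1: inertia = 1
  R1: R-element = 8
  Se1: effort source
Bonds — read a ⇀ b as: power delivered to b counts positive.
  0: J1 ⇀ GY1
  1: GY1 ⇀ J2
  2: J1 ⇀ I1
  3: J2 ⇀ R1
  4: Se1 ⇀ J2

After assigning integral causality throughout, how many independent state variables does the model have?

1  (I1 all integral)

bond 4 →J2  (source Se1 imposes e)
bond 2 →I1  (prefer integral on I1)
bond 0 →J1  (J1: last free bond brings effort in)
bond 1 →J2  (through GY1, causality inverts; strokes same side of GY1)
bond 3 →R1  (J2: last free bond brings flow in)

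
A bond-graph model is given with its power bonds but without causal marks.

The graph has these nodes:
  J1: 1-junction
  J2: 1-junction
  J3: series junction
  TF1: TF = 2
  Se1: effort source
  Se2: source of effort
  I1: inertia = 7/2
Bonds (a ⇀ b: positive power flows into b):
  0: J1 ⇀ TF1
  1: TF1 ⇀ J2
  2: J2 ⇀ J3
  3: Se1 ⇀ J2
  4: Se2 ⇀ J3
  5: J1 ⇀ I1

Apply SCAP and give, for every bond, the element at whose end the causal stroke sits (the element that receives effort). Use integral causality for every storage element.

b0 stroke→J1
b1 stroke→TF1
b2 stroke→J2
b3 stroke→J2
b4 stroke→J3
b5 stroke→I1

bond 3 |J2  (Se1: effort source, stroke at far end)
bond 4 |J3  (source Se2 imposes e)
bond 2 |J2  (only one flow-in slot at J3)
bond 1 |TF1  (J2 needs exactly one f-in)
bond 0 |J1  (through TF1, causality passes straight; one stroke at TF1)
bond 5 |I1  (J1: last free bond brings flow in)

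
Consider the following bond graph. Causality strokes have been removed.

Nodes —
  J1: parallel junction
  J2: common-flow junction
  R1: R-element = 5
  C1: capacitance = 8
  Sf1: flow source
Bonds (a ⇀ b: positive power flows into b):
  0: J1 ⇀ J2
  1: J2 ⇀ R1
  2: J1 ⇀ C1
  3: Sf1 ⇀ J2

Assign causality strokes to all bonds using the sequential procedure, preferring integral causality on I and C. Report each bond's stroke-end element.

#0 →J2
#1 →J2
#2 →J1
#3 →Sf1

b3 |Sf1  (Sf1 fixes flow; stroke at Sf1)
b0 |J2  (J2 flow already set via bond 3)
b1 |J2  (common-f at J2 fixed by 3)
b2 |J1  (closing 0-jn rule on J1)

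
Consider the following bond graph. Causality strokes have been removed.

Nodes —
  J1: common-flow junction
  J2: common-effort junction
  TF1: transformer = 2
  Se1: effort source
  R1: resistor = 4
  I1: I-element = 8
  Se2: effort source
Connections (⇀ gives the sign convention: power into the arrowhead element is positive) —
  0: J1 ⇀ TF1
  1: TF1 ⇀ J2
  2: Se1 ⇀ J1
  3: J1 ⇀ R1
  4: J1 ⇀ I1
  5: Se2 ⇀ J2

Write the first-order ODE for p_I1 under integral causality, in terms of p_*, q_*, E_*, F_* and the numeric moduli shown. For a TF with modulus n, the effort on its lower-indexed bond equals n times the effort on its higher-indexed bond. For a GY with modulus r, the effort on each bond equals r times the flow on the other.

#2 stroke at J1  (source Se1 imposes e)
#5 stroke at J2  (Se2 fixes effort; stroke away)
#1 stroke at TF1  (0-jn J2 has e-setter on 5)
#0 stroke at J1  (through TF1, causality passes straight; one stroke at TF1)
#4 stroke at I1  (I1: I, integral causality)
#3 stroke at J1  (common-f at J1 fixed by 4)

dp_I1/dt = E_Se1 - 2*E_Se2 - p_I1/2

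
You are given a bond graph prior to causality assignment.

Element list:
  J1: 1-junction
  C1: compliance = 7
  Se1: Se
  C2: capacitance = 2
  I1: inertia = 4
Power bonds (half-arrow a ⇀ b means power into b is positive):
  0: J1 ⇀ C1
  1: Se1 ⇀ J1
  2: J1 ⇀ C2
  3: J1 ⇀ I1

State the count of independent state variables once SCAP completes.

β1 |J1  (Se1 fixes effort; stroke away)
β0 |J1  (C1 outputs effort q/C1)
β2 |J1  (C2 integral (e out))
β3 |I1  (J1 needs exactly one f-in)

3  (C1, C2, I1 all integral)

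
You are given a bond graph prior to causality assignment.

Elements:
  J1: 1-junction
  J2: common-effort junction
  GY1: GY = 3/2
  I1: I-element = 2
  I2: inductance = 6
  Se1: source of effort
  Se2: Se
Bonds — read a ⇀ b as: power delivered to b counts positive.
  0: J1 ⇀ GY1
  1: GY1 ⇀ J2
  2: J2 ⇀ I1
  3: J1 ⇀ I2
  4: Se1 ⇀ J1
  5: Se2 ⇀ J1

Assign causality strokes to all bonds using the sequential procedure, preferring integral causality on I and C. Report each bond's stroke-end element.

#0 →J1
#1 →J2
#2 →I1
#3 →I2
#4 →J1
#5 →J1

bond 4 stroke→J1  (Se1: effort source, stroke at far end)
bond 5 stroke→J1  (Se2 fixes effort; stroke away)
bond 2 stroke→I1  (I1 integral (f out))
bond 1 stroke→J2  (closing 0-jn rule on J2)
bond 0 stroke→J1  (GY GY1: same side as bond 1)
bond 3 stroke→I2  (J1 needs exactly one f-in)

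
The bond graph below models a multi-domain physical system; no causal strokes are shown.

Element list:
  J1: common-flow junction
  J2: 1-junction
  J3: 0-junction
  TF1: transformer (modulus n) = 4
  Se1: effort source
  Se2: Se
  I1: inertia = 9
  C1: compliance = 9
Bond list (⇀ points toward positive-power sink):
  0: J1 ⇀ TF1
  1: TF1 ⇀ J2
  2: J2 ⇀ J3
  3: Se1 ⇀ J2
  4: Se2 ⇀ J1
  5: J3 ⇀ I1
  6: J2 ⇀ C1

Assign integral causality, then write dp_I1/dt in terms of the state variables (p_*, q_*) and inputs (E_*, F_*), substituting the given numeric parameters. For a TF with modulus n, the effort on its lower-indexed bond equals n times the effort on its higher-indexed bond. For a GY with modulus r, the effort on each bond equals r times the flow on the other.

dp_I1/dt = E_Se1 + E_Se2/4 - q_C1/9

b3 stroke→J2  (source Se1 imposes e)
b4 stroke→J1  (Se2: effort source, stroke at far end)
b0 stroke→TF1  (only one flow-in slot at J1)
b1 stroke→J2  (TF TF1: opposite of bond 0)
b5 stroke→I1  (I1 integral (f out))
b2 stroke→J3  (J3: last free bond brings effort in)
b6 stroke→J2  (common-f at J2 fixed by 2)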